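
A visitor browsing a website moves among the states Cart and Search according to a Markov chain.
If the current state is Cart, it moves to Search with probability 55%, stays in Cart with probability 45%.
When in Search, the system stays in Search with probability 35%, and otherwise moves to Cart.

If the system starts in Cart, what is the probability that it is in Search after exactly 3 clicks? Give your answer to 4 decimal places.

Propagate the distribution vector 3 clicks from Cart.
After 0 clicks: (1.0000, 0.0000)
After 1 click: (0.4500, 0.5500)
After 2 clicks: (0.5600, 0.4400)
After 3 clicks: (0.5380, 0.4620)
P(in Search after 3 clicks) = 0.4620

0.4620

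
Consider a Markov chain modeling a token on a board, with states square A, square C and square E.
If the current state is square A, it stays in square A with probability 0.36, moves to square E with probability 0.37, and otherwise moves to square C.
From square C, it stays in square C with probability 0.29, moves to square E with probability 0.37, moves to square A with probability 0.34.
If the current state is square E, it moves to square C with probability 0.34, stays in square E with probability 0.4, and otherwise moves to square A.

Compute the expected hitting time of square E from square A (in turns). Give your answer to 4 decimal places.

2.7027

Let t(s) be the expected number of turns to first reach square E from state s, with t(square E) = 0. Conditioning on the first turn:
t(square A) = 1 + 0.36·t(square A) + 0.27·t(square C)
t(square C) = 1 + 0.34·t(square A) + 0.29·t(square C)
Solving: t(square A) = 2.7027, t(square C) = 2.7027.
Expected turns from square A to square E: 2.7027.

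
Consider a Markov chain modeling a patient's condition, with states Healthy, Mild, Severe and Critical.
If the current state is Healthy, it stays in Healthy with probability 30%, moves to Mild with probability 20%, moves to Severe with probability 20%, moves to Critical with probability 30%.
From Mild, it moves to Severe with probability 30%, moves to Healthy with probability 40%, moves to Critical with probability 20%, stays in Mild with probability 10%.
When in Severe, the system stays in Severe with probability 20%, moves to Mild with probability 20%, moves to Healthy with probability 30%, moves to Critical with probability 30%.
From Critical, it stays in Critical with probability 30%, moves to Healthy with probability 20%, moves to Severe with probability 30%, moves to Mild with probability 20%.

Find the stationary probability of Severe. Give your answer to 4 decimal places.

0.2464

Let the stationary distribution be π with π = πP and π_1 + π_2 + π_3 + π_4 = 1.
π_1 = 0.3·π_1 + 0.4·π_2 + 0.3·π_3 + 0.2·π_4
π_2 = 0.2·π_1 + 0.1·π_2 + 0.2·π_3 + 0.2·π_4
π_3 = 0.2·π_1 + 0.3·π_2 + 0.2·π_3 + 0.3·π_4
Solving with the normalization constraint gives π = (0.2900, 0.1818, 0.2464, 0.2818).
So the stationary probability of Severe is 0.2464.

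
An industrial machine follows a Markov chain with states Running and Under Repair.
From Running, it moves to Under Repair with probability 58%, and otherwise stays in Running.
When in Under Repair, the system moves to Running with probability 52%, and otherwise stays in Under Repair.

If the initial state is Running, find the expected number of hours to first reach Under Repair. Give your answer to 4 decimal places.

1.7241

Let t(s) be the expected number of hours to first reach Under Repair from state s, with t(Under Repair) = 0. Conditioning on the first hour:
t(Running) = 1 + 0.42·t(Running)
Solving: t(Running) = 1.7241.
Expected hours from Running to Under Repair: 1.7241.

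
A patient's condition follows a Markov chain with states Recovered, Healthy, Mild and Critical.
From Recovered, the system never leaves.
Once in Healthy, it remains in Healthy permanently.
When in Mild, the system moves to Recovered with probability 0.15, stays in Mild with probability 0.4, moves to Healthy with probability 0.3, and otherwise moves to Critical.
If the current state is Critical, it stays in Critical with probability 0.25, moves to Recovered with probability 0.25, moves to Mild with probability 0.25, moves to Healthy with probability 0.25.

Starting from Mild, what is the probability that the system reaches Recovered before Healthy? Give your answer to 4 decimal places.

0.3636

Let h(s) be the probability of absorption at Recovered starting from transient state s. Then h(Recovered) = 1 and h(Healthy) = 0. By first-step analysis:
h(Mild) = 0.15·1 + 0.3·0 + 0.4·h(Mild) + 0.15·h(Critical)
h(Critical) = 0.25·1 + 0.25·0 + 0.25·h(Mild) + 0.25·h(Critical)
Solving: h(Mild) = 0.3636, h(Critical) = 0.4545.
Starting from Mild, the probability is 0.3636.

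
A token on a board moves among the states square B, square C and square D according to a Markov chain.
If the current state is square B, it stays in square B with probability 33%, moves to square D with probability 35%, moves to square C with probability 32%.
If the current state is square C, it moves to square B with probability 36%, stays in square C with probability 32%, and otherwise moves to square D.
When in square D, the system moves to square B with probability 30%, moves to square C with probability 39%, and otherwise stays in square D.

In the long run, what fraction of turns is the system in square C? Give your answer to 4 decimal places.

0.3429

Let the stationary distribution be π with π = πP and π_1 + π_2 + π_3 = 1.
π_1 = 0.33·π_1 + 0.36·π_2 + 0.3·π_3
π_2 = 0.32·π_1 + 0.32·π_2 + 0.39·π_3
Solving with the normalization constraint gives π = (0.3305, 0.3429, 0.3266).
So the stationary probability of square C is 0.3429.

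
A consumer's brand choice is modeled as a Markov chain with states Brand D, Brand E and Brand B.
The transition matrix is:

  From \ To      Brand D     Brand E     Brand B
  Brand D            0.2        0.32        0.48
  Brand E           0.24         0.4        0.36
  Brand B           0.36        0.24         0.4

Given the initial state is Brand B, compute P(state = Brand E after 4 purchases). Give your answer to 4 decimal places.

Propagate the distribution vector 4 purchases from Brand B.
After 0 purchases: (0.0000, 0.0000, 1.0000)
After 1 purchase: (0.3600, 0.2400, 0.4000)
After 2 purchases: (0.2736, 0.3072, 0.4192)
After 3 purchases: (0.2794, 0.3110, 0.4096)
After 4 purchases: (0.2780, 0.3121, 0.4099)
P(in Brand E after 4 purchases) = 0.3121

0.3121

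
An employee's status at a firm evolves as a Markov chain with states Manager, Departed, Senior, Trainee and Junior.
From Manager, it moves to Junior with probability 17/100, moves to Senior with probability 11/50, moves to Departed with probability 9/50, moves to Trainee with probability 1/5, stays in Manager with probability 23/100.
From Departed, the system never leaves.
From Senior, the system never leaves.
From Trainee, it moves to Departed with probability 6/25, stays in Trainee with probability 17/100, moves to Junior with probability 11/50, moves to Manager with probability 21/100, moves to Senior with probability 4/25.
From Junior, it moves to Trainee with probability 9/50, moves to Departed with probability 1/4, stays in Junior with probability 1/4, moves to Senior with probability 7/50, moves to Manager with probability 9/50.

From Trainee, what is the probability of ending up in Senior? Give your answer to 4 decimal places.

Let h(s) be the probability of absorption at Senior starting from transient state s. Then h(Senior) = 1 and h(Departed) = 0. By first-step analysis:
h(Manager) = 0.23·h(Manager) + 0.18·0 + 0.22·1 + 0.2·h(Trainee) + 0.17·h(Junior)
h(Trainee) = 0.21·h(Manager) + 0.24·0 + 0.16·1 + 0.17·h(Trainee) + 0.22·h(Junior)
h(Junior) = 0.18·h(Manager) + 0.25·0 + 0.14·1 + 0.18·h(Trainee) + 0.25·h(Junior)
Solving: h(Manager) = 0.4848, h(Trainee) = 0.4226, h(Junior) = 0.4044.
Starting from Trainee, the probability is 0.4226.

0.4226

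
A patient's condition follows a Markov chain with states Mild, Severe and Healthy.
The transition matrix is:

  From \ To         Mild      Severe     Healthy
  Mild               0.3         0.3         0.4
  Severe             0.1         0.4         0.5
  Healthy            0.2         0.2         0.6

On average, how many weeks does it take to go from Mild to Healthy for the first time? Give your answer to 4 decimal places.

Let t(s) be the expected number of weeks to first reach Healthy from state s, with t(Healthy) = 0. Conditioning on the first week:
t(Mild) = 1 + 0.3·t(Mild) + 0.3·t(Severe)
t(Severe) = 1 + 0.1·t(Mild) + 0.4·t(Severe)
Solving: t(Mild) = 2.3077, t(Severe) = 2.0513.
Expected weeks from Mild to Healthy: 2.3077.

2.3077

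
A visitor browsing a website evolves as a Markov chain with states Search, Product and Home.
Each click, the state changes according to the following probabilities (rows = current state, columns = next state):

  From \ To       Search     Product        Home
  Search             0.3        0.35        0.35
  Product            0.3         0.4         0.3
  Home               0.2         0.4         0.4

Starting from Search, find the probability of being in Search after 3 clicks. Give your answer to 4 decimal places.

0.2650

Propagate the distribution vector 3 clicks from Search.
After 0 clicks: (1.0000, 0.0000, 0.0000)
After 1 click: (0.3000, 0.3500, 0.3500)
After 2 clicks: (0.2650, 0.3850, 0.3500)
After 3 clicks: (0.2650, 0.3868, 0.3483)
P(in Search after 3 clicks) = 0.2650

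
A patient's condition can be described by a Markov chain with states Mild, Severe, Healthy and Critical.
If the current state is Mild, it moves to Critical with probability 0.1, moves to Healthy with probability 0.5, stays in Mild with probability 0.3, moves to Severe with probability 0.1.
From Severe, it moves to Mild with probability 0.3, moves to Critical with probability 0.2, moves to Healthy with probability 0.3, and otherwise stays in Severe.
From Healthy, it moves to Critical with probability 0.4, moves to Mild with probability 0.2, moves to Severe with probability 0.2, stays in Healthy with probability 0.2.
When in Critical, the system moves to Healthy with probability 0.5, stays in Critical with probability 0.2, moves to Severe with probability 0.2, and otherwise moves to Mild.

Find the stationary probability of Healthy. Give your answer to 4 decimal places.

Let the stationary distribution be π with π = πP and π_1 + π_2 + π_3 + π_4 = 1.
π_1 = 0.3·π_1 + 0.3·π_2 + 0.2·π_3 + 0.1·π_4
π_2 = 0.1·π_1 + 0.2·π_2 + 0.2·π_3 + 0.2·π_4
π_3 = 0.5·π_1 + 0.3·π_2 + 0.2·π_3 + 0.5·π_4
Solving with the normalization constraint gives π = (0.2143, 0.1786, 0.3571, 0.2500).
So the stationary probability of Healthy is 0.3571.

0.3571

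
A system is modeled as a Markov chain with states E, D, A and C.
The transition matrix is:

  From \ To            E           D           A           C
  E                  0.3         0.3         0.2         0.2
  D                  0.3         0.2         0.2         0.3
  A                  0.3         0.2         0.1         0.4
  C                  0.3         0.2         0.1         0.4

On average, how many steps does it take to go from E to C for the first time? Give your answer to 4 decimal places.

Let t(s) be the expected number of steps to first reach C from state s, with t(C) = 0. Conditioning on the first step:
t(E) = 1 + 0.3·t(E) + 0.3·t(D) + 0.2·t(A)
t(D) = 1 + 0.3·t(E) + 0.2·t(D) + 0.2·t(A)
t(A) = 1 + 0.3·t(E) + 0.2·t(D) + 0.1·t(A)
Solving: t(E) = 3.8170, t(D) = 3.4700, t(A) = 3.1546.
Expected steps from E to C: 3.8170.

3.8170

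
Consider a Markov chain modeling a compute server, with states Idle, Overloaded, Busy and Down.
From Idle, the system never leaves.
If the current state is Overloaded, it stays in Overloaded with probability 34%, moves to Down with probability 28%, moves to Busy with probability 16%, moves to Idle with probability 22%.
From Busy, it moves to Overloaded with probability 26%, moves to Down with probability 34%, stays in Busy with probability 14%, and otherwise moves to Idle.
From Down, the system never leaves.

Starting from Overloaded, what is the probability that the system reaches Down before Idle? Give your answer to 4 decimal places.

Let h(s) be the probability of absorption at Down starting from transient state s. Then h(Down) = 1 and h(Idle) = 0. By first-step analysis:
h(Overloaded) = 0.22·0 + 0.34·h(Overloaded) + 0.16·h(Busy) + 0.28·1
h(Busy) = 0.26·0 + 0.26·h(Overloaded) + 0.14·h(Busy) + 0.34·1
Solving: h(Overloaded) = 0.5612, h(Busy) = 0.5650.
Starting from Overloaded, the probability is 0.5612.

0.5612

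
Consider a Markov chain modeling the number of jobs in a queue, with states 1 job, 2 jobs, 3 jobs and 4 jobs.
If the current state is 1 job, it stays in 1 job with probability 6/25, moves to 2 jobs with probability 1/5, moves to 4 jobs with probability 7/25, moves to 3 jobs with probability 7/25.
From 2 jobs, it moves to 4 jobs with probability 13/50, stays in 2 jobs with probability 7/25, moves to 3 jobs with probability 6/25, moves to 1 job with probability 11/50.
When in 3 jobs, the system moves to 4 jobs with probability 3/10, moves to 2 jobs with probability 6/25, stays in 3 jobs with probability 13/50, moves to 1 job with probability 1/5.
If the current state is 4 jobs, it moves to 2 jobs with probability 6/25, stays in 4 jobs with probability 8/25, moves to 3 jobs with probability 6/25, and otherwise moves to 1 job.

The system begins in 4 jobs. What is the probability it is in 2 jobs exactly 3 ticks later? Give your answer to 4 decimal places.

0.2412

Propagate the distribution vector 3 ticks from 4 jobs.
After 0 ticks: (0.0000, 0.0000, 0.0000, 1.0000)
After 1 tick: (0.2000, 0.2400, 0.2400, 0.3200)
After 2 ticks: (0.2128, 0.2416, 0.2528, 0.2928)
After 3 ticks: (0.2133, 0.2412, 0.2536, 0.2919)
P(in 2 jobs after 3 ticks) = 0.2412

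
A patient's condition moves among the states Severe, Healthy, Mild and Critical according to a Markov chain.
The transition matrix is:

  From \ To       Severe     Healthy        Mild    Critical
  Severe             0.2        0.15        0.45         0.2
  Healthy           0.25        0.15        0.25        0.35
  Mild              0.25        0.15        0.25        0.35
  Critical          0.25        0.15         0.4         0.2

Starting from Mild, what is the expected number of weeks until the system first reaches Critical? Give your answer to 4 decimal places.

Let t(s) be the expected number of weeks to first reach Critical from state s, with t(Critical) = 0. Conditioning on the first week:
t(Severe) = 1 + 0.2·t(Severe) + 0.15·t(Healthy) + 0.45·t(Mild)
t(Healthy) = 1 + 0.25·t(Severe) + 0.15·t(Healthy) + 0.25·t(Mild)
t(Mild) = 1 + 0.25·t(Severe) + 0.15·t(Healthy) + 0.25·t(Mild)
Solving: t(Severe) = 3.6364, t(Healthy) = 3.1818, t(Mild) = 3.1818.
Expected weeks from Mild to Critical: 3.1818.

3.1818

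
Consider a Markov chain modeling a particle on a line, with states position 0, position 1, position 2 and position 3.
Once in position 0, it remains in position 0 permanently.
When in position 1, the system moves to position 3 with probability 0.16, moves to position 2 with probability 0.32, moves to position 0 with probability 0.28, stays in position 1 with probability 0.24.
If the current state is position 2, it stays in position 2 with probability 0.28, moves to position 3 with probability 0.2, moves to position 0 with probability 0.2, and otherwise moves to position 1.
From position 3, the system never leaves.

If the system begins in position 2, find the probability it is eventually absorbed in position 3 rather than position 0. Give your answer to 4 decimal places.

0.4568

Let h(s) be the probability of absorption at position 3 starting from transient state s. Then h(position 3) = 1 and h(position 0) = 0. By first-step analysis:
h(position 1) = 0.28·0 + 0.24·h(position 1) + 0.32·h(position 2) + 0.16·1
h(position 2) = 0.2·0 + 0.32·h(position 1) + 0.28·h(position 2) + 0.2·1
Solving: h(position 1) = 0.4029, h(position 2) = 0.4568.
Starting from position 2, the probability is 0.4568.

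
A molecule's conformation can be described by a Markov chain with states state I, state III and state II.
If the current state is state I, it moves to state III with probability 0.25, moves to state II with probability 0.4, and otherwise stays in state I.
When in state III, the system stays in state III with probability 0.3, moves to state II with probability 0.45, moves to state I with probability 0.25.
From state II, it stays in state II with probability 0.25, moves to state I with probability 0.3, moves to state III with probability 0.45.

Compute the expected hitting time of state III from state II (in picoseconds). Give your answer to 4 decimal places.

2.5850

Let t(s) be the expected number of picoseconds to first reach state III from state s, with t(state III) = 0. Conditioning on the first picosecond:
t(state I) = 1 + 0.35·t(state I) + 0.4·t(state II)
t(state II) = 1 + 0.3·t(state I) + 0.25·t(state II)
Solving: t(state I) = 3.1293, t(state II) = 2.5850.
Expected picoseconds from state II to state III: 2.5850.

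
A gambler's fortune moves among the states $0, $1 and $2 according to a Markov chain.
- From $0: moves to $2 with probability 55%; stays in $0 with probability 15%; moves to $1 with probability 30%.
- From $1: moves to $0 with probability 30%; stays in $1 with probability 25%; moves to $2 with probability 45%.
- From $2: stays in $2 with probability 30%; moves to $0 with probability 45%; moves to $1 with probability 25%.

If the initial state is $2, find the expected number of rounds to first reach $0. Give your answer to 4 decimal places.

Let t(s) be the expected number of rounds to first reach $0 from state s, with t($0) = 0. Conditioning on the first round:
t($1) = 1 + 0.25·t($1) + 0.45·t($2)
t($2) = 1 + 0.25·t($1) + 0.3·t($2)
Solving: t($1) = 2.7879, t($2) = 2.4242.
Expected rounds from $2 to $0: 2.4242.

2.4242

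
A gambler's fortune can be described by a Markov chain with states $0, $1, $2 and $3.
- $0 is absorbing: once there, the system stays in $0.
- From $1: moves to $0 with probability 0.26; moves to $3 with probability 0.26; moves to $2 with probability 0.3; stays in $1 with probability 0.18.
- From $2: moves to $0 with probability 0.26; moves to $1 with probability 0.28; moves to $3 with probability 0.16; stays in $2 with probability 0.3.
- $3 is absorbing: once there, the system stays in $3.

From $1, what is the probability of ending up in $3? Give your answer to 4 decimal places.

Let h(s) be the probability of absorption at $3 starting from transient state s. Then h($3) = 1 and h($0) = 0. By first-step analysis:
h($1) = 0.26·0 + 0.18·h($1) + 0.3·h($2) + 0.26·1
h($2) = 0.26·0 + 0.28·h($1) + 0.3·h($2) + 0.16·1
Solving: h($1) = 0.4694, h($2) = 0.4163.
Starting from $1, the probability is 0.4694.

0.4694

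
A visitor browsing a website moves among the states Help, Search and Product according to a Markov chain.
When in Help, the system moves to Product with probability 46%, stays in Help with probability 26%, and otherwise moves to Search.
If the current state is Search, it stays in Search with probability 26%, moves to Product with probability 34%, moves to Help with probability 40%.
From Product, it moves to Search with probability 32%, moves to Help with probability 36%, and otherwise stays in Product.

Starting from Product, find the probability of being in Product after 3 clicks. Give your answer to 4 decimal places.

Propagate the distribution vector 3 clicks from Product.
After 0 clicks: (0.0000, 0.0000, 1.0000)
After 1 click: (0.3600, 0.3200, 0.3200)
After 2 clicks: (0.3368, 0.2864, 0.3768)
After 3 clicks: (0.3378, 0.2893, 0.3729)
P(in Product after 3 clicks) = 0.3729

0.3729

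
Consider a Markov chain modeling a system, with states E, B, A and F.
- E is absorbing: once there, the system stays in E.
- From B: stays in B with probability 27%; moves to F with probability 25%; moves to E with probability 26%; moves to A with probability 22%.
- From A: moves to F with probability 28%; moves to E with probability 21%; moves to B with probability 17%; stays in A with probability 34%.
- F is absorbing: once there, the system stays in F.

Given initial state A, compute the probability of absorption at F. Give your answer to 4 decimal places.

Let h(s) be the probability of absorption at F starting from transient state s. Then h(F) = 1 and h(E) = 0. By first-step analysis:
h(B) = 0.26·0 + 0.27·h(B) + 0.22·h(A) + 0.25·1
h(A) = 0.21·0 + 0.17·h(B) + 0.34·h(A) + 0.28·1
Solving: h(B) = 0.5099, h(A) = 0.5556.
Starting from A, the probability is 0.5556.

0.5556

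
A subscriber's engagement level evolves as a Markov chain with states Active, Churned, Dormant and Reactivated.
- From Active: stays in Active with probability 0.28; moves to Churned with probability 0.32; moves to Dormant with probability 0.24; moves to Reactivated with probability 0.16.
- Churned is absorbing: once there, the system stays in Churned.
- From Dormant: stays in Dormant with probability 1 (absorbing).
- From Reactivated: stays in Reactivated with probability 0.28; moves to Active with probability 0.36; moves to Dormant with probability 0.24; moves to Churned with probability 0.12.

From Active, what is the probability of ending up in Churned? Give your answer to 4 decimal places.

0.5417

Let h(s) be the probability of absorption at Churned starting from transient state s. Then h(Churned) = 1 and h(Dormant) = 0. By first-step analysis:
h(Active) = 0.28·h(Active) + 0.32·1 + 0.24·0 + 0.16·h(Reactivated)
h(Reactivated) = 0.36·h(Active) + 0.12·1 + 0.24·0 + 0.28·h(Reactivated)
Solving: h(Active) = 0.5417, h(Reactivated) = 0.4375.
Starting from Active, the probability is 0.5417.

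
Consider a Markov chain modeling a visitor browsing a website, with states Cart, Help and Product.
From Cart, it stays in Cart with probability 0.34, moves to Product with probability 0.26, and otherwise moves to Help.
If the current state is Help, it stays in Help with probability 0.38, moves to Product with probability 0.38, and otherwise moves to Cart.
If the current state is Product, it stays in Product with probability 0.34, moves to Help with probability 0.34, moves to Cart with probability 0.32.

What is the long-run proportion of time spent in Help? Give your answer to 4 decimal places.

0.3727

Let the stationary distribution be π with π = πP and π_1 + π_2 + π_3 = 1.
π_1 = 0.34·π_1 + 0.24·π_2 + 0.32·π_3
π_2 = 0.4·π_1 + 0.38·π_2 + 0.34·π_3
Solving with the normalization constraint gives π = (0.2961, 0.3727, 0.3312).
So the stationary probability of Help is 0.3727.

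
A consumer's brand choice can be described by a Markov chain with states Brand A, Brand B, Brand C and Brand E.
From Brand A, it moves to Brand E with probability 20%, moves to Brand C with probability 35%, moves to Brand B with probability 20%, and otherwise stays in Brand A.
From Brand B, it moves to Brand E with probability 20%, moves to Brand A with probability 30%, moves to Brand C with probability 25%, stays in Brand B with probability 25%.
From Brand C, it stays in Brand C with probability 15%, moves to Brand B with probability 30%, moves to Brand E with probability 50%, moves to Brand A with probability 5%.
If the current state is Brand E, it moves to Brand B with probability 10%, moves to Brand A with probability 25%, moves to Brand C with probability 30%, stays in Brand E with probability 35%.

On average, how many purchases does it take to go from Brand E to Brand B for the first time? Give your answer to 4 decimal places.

5.7640

Let t(s) be the expected number of purchases to first reach Brand B from state s, with t(Brand B) = 0. Conditioning on the first purchase:
t(Brand A) = 1 + 0.25·t(Brand A) + 0.35·t(Brand C) + 0.2·t(Brand E)
t(Brand C) = 1 + 0.05·t(Brand A) + 0.15·t(Brand C) + 0.5·t(Brand E)
t(Brand E) = 1 + 0.25·t(Brand A) + 0.3·t(Brand C) + 0.35·t(Brand E)
Solving: t(Brand A) = 5.1429, t(Brand C) = 4.8696, t(Brand E) = 5.7640.
Expected purchases from Brand E to Brand B: 5.7640.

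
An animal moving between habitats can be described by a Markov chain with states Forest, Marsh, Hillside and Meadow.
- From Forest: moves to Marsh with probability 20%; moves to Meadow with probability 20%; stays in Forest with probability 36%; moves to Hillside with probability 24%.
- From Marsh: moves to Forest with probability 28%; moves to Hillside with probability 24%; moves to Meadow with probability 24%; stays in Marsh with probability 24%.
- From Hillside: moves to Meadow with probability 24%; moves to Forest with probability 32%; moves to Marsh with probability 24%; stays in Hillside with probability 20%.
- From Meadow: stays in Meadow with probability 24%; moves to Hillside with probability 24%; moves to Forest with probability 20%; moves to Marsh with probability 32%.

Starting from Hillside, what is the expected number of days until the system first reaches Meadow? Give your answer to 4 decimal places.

Let t(s) be the expected number of days to first reach Meadow from state s, with t(Meadow) = 0. Conditioning on the first day:
t(Forest) = 1 + 0.36·t(Forest) + 0.2·t(Marsh) + 0.24·t(Hillside)
t(Marsh) = 1 + 0.28·t(Forest) + 0.24·t(Marsh) + 0.24·t(Hillside)
t(Hillside) = 1 + 0.32·t(Forest) + 0.24·t(Marsh) + 0.2·t(Hillside)
Solving: t(Forest) = 4.5882, t(Marsh) = 4.3971, t(Hillside) = 4.4044.
Expected days from Hillside to Meadow: 4.4044.

4.4044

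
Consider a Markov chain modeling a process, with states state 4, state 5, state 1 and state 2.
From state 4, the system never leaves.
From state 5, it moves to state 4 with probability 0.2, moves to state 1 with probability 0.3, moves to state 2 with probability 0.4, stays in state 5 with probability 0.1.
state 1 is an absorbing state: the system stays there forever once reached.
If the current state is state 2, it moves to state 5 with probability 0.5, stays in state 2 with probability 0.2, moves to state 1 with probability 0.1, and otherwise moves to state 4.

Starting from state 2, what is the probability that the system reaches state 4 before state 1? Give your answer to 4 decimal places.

Let h(s) be the probability of absorption at state 4 starting from transient state s. Then h(state 4) = 1 and h(state 1) = 0. By first-step analysis:
h(state 5) = 0.2·1 + 0.1·h(state 5) + 0.3·0 + 0.4·h(state 2)
h(state 2) = 0.2·1 + 0.5·h(state 5) + 0.1·0 + 0.2·h(state 2)
Solving: h(state 5) = 0.4615, h(state 2) = 0.5385.
Starting from state 2, the probability is 0.5385.

0.5385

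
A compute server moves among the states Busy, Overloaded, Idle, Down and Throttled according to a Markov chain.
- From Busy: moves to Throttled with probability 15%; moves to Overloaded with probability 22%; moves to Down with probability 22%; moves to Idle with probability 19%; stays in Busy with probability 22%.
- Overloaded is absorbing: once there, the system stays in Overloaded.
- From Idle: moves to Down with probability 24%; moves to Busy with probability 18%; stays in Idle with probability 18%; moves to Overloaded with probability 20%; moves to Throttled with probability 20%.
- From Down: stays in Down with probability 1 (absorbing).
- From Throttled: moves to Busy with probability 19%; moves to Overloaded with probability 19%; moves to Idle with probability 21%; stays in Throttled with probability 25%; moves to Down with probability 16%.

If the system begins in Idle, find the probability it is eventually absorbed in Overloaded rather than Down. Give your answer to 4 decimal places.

Let h(s) be the probability of absorption at Overloaded starting from transient state s. Then h(Overloaded) = 1 and h(Down) = 0. By first-step analysis:
h(Busy) = 0.22·h(Busy) + 0.22·1 + 0.19·h(Idle) + 0.22·0 + 0.15·h(Throttled)
h(Idle) = 0.18·h(Busy) + 0.2·1 + 0.18·h(Idle) + 0.24·0 + 0.2·h(Throttled)
h(Throttled) = 0.19·h(Busy) + 0.19·1 + 0.21·h(Idle) + 0.16·0 + 0.25·h(Throttled)
Solving: h(Busy) = 0.4972, h(Idle) = 0.4782, h(Throttled) = 0.5132.
Starting from Idle, the probability is 0.4782.

0.4782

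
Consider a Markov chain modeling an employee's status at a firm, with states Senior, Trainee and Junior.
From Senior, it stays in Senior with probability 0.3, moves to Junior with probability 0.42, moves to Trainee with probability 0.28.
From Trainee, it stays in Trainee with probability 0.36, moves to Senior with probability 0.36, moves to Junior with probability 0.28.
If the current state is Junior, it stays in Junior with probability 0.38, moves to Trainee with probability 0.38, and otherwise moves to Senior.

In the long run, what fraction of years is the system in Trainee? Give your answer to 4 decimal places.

Let the stationary distribution be π with π = πP and π_1 + π_2 + π_3 = 1.
π_1 = 0.3·π_1 + 0.36·π_2 + 0.24·π_3
π_2 = 0.28·π_1 + 0.36·π_2 + 0.38·π_3
Solving with the normalization constraint gives π = (0.2991, 0.3432, 0.3576).
So the stationary probability of Trainee is 0.3432.

0.3432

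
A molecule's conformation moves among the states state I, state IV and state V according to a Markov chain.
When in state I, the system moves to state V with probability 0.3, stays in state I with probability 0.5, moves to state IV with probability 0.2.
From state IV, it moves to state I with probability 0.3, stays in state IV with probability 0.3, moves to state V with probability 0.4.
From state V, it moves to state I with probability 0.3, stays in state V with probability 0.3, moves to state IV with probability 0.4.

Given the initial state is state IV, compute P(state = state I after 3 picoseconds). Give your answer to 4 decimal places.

0.3720

Propagate the distribution vector 3 picoseconds from state IV.
After 0 picoseconds: (0.0000, 1.0000, 0.0000)
After 1 picosecond: (0.3000, 0.3000, 0.4000)
After 2 picoseconds: (0.3600, 0.3100, 0.3300)
After 3 picoseconds: (0.3720, 0.2970, 0.3310)
P(in state I after 3 picoseconds) = 0.3720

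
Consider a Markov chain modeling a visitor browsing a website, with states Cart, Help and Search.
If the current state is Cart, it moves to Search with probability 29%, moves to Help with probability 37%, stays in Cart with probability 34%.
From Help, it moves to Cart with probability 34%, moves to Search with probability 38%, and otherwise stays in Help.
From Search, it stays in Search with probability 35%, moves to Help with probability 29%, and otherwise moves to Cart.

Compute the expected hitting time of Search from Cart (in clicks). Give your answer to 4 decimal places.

Let t(s) be the expected number of clicks to first reach Search from state s, with t(Search) = 0. Conditioning on the first click:
t(Cart) = 1 + 0.34·t(Cart) + 0.37·t(Help)
t(Help) = 1 + 0.34·t(Cart) + 0.28·t(Help)
Solving: t(Cart) = 3.1196, t(Help) = 2.8620.
Expected clicks from Cart to Search: 3.1196.

3.1196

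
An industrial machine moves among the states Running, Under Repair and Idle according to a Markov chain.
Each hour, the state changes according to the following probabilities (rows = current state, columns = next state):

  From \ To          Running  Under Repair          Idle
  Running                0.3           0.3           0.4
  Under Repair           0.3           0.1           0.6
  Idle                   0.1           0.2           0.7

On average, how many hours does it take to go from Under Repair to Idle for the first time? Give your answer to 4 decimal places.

1.8519

Let t(s) be the expected number of hours to first reach Idle from state s, with t(Idle) = 0. Conditioning on the first hour:
t(Running) = 1 + 0.3·t(Running) + 0.3·t(Under Repair)
t(Under Repair) = 1 + 0.3·t(Running) + 0.1·t(Under Repair)
Solving: t(Running) = 2.2222, t(Under Repair) = 1.8519.
Expected hours from Under Repair to Idle: 1.8519.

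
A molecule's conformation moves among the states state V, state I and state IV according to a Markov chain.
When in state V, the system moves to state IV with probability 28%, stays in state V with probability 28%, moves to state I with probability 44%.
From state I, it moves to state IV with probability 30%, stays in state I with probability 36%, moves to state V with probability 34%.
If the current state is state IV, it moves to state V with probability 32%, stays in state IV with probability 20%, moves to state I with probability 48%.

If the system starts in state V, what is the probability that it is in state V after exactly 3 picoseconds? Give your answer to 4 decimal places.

Propagate the distribution vector 3 picoseconds from state V.
After 0 picoseconds: (1.0000, 0.0000, 0.0000)
After 1 picosecond: (0.2800, 0.4400, 0.2800)
After 2 picoseconds: (0.3176, 0.4160, 0.2664)
After 3 picoseconds: (0.3156, 0.4174, 0.2670)
P(in state V after 3 picoseconds) = 0.3156

0.3156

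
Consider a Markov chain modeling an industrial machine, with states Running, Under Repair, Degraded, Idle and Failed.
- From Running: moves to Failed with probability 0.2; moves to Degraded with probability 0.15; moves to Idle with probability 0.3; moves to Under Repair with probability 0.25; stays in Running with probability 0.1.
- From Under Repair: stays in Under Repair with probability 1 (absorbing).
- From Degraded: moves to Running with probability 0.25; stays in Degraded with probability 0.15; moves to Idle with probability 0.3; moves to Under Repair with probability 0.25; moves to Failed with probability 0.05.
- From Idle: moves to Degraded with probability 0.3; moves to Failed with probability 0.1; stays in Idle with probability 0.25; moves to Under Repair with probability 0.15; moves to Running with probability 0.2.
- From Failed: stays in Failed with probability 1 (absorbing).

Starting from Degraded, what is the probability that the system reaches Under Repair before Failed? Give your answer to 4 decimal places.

Let h(s) be the probability of absorption at Under Repair starting from transient state s. Then h(Under Repair) = 1 and h(Failed) = 0. By first-step analysis:
h(Running) = 0.1·h(Running) + 0.25·1 + 0.15·h(Degraded) + 0.3·h(Idle) + 0.2·0
h(Degraded) = 0.25·h(Running) + 0.25·1 + 0.15·h(Degraded) + 0.3·h(Idle) + 0.05·0
h(Idle) = 0.2·h(Running) + 0.15·1 + 0.3·h(Degraded) + 0.25·h(Idle) + 0.1·0
Solving: h(Running) = 0.6084, h(Degraded) = 0.6997, h(Idle) = 0.6421.
Starting from Degraded, the probability is 0.6997.

0.6997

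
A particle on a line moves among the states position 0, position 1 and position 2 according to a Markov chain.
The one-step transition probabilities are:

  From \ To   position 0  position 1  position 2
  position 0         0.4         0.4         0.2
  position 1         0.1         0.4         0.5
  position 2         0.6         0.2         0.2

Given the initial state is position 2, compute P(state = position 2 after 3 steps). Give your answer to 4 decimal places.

0.3080

Propagate the distribution vector 3 steps from position 2.
After 0 steps: (0.0000, 0.0000, 1.0000)
After 1 step: (0.6000, 0.2000, 0.2000)
After 2 steps: (0.3800, 0.3600, 0.2600)
After 3 steps: (0.3440, 0.3480, 0.3080)
P(in position 2 after 3 steps) = 0.3080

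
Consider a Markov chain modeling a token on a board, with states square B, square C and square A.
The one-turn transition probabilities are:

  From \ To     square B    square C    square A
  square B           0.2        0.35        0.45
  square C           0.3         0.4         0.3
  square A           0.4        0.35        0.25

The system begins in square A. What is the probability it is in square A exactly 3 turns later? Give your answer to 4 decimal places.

0.3254

Propagate the distribution vector 3 turns from square A.
After 0 turns: (0.0000, 0.0000, 1.0000)
After 1 turn: (0.4000, 0.3500, 0.2500)
After 2 turns: (0.2850, 0.3675, 0.3475)
After 3 turns: (0.3063, 0.3684, 0.3254)
P(in square A after 3 turns) = 0.3254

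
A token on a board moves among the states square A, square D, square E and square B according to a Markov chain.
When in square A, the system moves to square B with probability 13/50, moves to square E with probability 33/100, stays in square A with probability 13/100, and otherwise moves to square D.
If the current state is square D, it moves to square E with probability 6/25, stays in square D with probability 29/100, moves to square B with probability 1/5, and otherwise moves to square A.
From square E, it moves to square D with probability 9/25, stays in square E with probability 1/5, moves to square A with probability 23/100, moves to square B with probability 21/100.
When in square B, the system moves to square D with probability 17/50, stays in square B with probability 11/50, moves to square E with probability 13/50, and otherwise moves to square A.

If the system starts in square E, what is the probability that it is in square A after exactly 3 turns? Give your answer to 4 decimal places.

Propagate the distribution vector 3 turns from square E.
After 0 turns: (0.0000, 0.0000, 1.0000, 0.0000)
After 1 turn: (0.2300, 0.3600, 0.2000, 0.2100)
After 2 turns: (0.2109, 0.3122, 0.2569, 0.2200)
After 3 turns: (0.2104, 0.3169, 0.2531, 0.2196)
P(in square A after 3 turns) = 0.2104

0.2104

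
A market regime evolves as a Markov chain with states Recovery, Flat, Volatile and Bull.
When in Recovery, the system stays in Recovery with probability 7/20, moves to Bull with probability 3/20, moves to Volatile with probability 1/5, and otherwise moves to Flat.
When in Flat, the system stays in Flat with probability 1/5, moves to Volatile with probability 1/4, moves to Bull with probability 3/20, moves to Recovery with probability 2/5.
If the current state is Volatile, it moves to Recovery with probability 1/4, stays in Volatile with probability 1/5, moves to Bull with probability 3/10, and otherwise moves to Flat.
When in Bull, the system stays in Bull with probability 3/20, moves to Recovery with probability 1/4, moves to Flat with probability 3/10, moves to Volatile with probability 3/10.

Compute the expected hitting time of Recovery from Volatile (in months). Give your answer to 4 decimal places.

3.4801

Let t(s) be the expected number of months to first reach Recovery from state s, with t(Recovery) = 0. Conditioning on the first month:
t(Flat) = 1 + 0.2·t(Flat) + 0.25·t(Volatile) + 0.15·t(Bull)
t(Volatile) = 1 + 0.25·t(Flat) + 0.2·t(Volatile) + 0.3·t(Bull)
t(Bull) = 1 + 0.3·t(Flat) + 0.3·t(Volatile) + 0.15·t(Bull)
Solving: t(Flat) = 2.9860, t(Volatile) = 3.4801, t(Bull) = 3.4586.
Expected months from Volatile to Recovery: 3.4801.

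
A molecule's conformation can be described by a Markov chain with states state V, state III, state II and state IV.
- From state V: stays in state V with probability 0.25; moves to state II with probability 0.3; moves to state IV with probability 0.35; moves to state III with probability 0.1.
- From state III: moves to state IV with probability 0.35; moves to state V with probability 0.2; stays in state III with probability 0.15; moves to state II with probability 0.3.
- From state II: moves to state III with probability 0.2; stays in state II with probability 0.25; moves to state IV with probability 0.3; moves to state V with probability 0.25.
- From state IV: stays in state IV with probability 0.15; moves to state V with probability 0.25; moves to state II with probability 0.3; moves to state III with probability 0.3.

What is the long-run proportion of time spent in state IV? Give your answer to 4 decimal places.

Let the stationary distribution be π with π = πP and π_1 + π_2 + π_3 + π_4 = 1.
π_1 = 0.25·π_1 + 0.2·π_2 + 0.25·π_3 + 0.25·π_4
π_2 = 0.1·π_1 + 0.15·π_2 + 0.2·π_3 + 0.3·π_4
π_3 = 0.3·π_1 + 0.3·π_2 + 0.25·π_3 + 0.3·π_4
Solving with the normalization constraint gives π = (0.2403, 0.1942, 0.2857, 0.2798).
So the stationary probability of state IV is 0.2798.

0.2798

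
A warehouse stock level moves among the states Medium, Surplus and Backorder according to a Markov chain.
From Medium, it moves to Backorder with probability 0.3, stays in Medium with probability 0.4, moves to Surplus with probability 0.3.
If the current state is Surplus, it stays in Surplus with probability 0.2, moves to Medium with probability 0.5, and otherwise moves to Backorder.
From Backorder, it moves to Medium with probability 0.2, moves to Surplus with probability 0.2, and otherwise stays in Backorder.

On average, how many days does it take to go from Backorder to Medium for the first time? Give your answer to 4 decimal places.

3.8462

Let t(s) be the expected number of days to first reach Medium from state s, with t(Medium) = 0. Conditioning on the first day:
t(Surplus) = 1 + 0.2·t(Surplus) + 0.3·t(Backorder)
t(Backorder) = 1 + 0.2·t(Surplus) + 0.6·t(Backorder)
Solving: t(Surplus) = 2.6923, t(Backorder) = 3.8462.
Expected days from Backorder to Medium: 3.8462.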